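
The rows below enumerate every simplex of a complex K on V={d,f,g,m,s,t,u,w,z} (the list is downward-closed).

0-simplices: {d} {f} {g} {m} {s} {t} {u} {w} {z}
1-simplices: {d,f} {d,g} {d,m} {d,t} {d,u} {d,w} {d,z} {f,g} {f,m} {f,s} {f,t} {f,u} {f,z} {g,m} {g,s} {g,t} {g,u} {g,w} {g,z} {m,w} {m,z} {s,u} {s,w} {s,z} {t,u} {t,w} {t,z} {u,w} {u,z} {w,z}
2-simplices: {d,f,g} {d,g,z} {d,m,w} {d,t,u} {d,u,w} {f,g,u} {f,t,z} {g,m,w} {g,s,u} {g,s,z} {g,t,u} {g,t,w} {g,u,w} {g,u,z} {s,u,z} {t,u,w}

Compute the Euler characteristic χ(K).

χ(K)=-5

n_0=9 n_1=30 n_2=16
χ=+9−30+16=-5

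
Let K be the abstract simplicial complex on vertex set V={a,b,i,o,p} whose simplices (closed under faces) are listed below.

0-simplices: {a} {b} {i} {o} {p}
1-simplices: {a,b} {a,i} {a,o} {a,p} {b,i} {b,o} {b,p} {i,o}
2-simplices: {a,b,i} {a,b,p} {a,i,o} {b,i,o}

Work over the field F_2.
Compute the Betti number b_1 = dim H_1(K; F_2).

n_0=5 n_1=8 n_2=4  [Z2]
∂1: piv[ab,ai,ao,ap] rk=4  ker:bi,bo,bp,io
∂2: piv[abi,abp,aio,bio] rk=4
b_1=(8−4)−4=0

b_1=0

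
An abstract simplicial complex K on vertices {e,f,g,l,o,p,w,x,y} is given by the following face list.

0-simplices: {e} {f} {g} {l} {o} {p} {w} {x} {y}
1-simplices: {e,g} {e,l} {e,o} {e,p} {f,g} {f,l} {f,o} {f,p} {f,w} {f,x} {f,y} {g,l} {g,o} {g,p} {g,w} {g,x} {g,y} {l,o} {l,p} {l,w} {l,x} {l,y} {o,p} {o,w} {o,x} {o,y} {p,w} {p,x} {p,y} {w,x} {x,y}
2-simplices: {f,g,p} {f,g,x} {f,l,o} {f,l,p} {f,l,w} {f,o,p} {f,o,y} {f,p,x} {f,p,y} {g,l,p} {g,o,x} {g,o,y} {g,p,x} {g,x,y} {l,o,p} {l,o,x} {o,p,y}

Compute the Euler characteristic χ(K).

χ(K)=-5

n_0=9 n_1=31 n_2=17
χ=+9−31+17=-5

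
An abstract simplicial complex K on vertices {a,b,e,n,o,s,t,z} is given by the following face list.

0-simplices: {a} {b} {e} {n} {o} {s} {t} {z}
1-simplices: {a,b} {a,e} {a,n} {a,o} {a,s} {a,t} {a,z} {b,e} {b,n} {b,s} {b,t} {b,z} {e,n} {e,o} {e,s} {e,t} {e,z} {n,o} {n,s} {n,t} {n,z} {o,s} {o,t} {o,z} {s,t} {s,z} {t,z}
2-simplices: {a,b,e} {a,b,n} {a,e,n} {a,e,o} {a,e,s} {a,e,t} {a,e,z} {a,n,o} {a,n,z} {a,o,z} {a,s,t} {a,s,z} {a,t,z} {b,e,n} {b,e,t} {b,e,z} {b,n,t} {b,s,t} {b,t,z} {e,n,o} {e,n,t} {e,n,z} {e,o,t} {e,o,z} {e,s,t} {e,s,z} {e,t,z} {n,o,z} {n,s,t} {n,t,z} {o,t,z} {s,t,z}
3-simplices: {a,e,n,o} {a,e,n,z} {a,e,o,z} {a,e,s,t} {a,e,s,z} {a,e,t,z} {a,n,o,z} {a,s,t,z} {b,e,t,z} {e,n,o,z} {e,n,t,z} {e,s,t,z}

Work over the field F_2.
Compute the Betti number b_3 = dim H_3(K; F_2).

b_3=2

n_0=8 n_1=27 n_2=32 n_3=12  [Z2]
∂1: piv[ab,ae,an,ao,as,at,az] rk=7  ker:be,bn,bs,bt,bz,en,eo,es,et,ez,no,ns,nt,nz,os,ot,oz,st,sz,tz
∂2: piv[abe,abn,aen,aeo,aes,aet,aez,ano,anz,aoz,ast,asz,atz,bet,bez,bnt,bst,eot,nst] rk=19  ker:ben,btz,eno,ent,enz,eoz,est,esz,etz,noz,ntz,otz,stz
∂3: piv[aeno,aenz,aeoz,aest,aesz,aetz,anoz,astz,betz,entz] rk=10  ker:enoz,estz
b_3=(12−10)−0=2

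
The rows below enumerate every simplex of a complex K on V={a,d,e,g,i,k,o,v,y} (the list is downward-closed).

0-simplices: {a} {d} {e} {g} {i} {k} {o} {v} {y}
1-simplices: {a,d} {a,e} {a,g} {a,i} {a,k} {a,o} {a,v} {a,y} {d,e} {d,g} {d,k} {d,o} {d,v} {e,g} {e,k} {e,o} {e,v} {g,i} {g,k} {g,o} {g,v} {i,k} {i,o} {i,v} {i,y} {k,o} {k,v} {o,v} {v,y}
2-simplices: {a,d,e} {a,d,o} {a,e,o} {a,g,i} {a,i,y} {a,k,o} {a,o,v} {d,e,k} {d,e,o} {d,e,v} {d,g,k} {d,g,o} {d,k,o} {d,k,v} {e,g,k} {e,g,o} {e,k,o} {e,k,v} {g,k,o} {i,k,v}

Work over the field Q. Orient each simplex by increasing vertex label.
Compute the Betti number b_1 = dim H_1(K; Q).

b_1=6

n_0=9 n_1=29 n_2=20  [Q]
∂1: piv[ad,ae,ag,ai,ak,ao,av,ay] rk=8  ker:de,dg,dk,do,dv,eg,ek,eo,ev,gi,gk,go,gv,ik,io,iv,iy,ko,kv,ov,vy
∂2: piv[ade,ado,aeo,agi,aiy,ako,aov,dek,dev,dgk,dgo,dko,dkv,egk,ikv] rk=15  ker:deo,ego,eko,ekv,gko
b_1=(29−8)−15=6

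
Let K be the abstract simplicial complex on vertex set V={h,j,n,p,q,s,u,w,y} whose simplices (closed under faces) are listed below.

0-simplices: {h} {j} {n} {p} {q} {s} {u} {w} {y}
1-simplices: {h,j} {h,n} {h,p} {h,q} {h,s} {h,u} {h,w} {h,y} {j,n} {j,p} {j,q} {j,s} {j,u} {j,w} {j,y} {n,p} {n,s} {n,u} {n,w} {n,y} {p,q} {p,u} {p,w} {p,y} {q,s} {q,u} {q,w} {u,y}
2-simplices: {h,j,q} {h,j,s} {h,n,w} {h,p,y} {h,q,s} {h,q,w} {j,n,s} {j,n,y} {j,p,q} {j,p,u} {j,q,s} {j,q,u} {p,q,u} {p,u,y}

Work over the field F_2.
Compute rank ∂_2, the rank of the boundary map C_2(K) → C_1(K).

n_0=9 n_1=28 n_2=14  [Z2]
∂1: piv[hj,hn,hp,hq,hs,hu,hw,hy] rk=8  ker:jn,jp,jq,js,ju,jw,jy,np,ns,nu,nw,ny,pq,pu,pw,py,qs,qu,qw,uy
∂2: piv[hjq,hjs,hnw,hpy,hqs,hqw,jns,jny,jpq,jpu,jqu,puy] rk=12  ker:jqs,pqu
rk∂_2=12

rank∂_2=12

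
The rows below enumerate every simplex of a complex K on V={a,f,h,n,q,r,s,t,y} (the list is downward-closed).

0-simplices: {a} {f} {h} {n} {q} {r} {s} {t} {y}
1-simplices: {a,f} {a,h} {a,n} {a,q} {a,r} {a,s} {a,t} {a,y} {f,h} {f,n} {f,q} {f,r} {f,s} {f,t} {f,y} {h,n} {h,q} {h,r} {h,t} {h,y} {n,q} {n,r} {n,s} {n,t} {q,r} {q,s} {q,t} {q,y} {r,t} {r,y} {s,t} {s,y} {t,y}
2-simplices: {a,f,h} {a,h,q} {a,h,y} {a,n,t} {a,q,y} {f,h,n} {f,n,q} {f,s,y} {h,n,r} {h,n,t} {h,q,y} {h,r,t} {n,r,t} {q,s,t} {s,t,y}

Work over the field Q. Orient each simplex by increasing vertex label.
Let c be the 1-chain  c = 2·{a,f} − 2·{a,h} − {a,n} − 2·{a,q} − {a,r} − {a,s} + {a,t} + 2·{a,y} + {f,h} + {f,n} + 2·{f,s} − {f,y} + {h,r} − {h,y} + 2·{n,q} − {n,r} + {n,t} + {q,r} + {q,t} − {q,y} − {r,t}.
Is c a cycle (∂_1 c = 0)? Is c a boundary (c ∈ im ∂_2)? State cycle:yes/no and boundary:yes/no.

cycle:no boundary:no

n_0=9 n_1=33 n_2=15  [Q]
∂1: piv[af,ah,an,aq,ar,as,at,ay] rk=8  ker:fh,fn,fq,fr,fs,ft,fy,hn,hq,hr,ht,hy,nq,nr,ns,nt,qr,qs,qt,qy,rt,ry,st,sy,ty
∂2: piv[afh,ahq,ahy,ant,aqy,fhn,fnq,fsy,hnr,hnt,hrt,qst,sty] rk=13  ker:hqy,nrt
∂1c = 2·{a} − {f} − {h} − 2·{n} − {q} + {r} + {s} + 2·{t} − {y}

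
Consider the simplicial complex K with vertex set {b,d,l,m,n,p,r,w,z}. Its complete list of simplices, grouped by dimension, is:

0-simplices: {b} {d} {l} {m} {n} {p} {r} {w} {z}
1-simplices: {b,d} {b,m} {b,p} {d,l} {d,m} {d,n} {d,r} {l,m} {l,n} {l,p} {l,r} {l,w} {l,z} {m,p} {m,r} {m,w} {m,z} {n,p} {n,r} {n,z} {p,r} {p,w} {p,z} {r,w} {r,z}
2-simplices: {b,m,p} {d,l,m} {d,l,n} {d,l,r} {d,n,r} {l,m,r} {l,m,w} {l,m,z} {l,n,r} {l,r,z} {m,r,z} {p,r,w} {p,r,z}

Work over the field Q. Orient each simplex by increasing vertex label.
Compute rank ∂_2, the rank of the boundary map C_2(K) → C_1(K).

n_0=9 n_1=25 n_2=13  [Q]
∂1: piv[bd,bm,bp,dl,dn,dr,lw,lz] rk=8  ker:dm,lm,ln,lp,lr,mp,mr,mw,mz,np,nr,nz,pr,pw,pz,rw,rz
∂2: piv[bmp,dlm,dln,dlr,dnr,lmr,lmw,lmz,lrz,prw,prz] rk=11  ker:lnr,mrz
rk∂_2=11

rank∂_2=11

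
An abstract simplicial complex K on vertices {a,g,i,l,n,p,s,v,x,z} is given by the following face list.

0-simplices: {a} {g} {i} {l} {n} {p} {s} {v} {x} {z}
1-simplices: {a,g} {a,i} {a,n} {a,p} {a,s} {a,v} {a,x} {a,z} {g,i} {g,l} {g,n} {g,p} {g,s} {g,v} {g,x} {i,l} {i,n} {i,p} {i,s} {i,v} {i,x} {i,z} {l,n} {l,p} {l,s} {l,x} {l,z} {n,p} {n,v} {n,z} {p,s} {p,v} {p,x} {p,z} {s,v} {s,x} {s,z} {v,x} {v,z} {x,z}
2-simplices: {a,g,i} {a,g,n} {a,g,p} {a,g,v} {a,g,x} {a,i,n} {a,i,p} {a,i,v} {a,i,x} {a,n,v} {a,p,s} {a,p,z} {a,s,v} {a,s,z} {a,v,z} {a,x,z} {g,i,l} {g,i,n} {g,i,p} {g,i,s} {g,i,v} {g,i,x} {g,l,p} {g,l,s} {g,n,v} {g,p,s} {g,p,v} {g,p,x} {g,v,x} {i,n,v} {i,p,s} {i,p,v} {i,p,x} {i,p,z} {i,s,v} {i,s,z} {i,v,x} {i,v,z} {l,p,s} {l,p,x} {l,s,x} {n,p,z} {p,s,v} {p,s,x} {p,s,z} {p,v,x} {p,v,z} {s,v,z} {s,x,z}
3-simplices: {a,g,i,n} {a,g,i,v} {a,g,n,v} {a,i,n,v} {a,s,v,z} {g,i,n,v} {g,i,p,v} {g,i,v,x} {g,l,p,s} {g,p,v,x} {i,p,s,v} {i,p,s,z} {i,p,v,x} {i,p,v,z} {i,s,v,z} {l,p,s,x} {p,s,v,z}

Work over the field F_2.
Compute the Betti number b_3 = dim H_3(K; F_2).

n_0=10 n_1=40 n_2=49 n_3=17  [Z2]
∂1: piv[ag,ai,an,ap,as,av,ax,az,gl] rk=9  ker:gi,gn,gp,gs,gv,gx,il,in,ip,is,iv,ix,iz,ln,lp,ls,lx,lz,np,nv,nz,ps,pv,px,pz,sv,sx,sz,vx,vz,xz
∂2: piv[agi,agn,agp,agv,agx,ain,aip,aiv,aix,anv,aps,apz,asv,asz,avz,axz,gil,gis,glp,gls,gps,gpv,gpx,gvx,ipz,lpx,lsx,npz] rk=28  ker:gin,gip,giv,gix,gnv,inv,ips,ipv,ipx,isv,isz,ivx,ivz,lps,psv,psx,psz,pvx,pvz,svz,sxz
∂3: piv[agin,agiv,agnv,ainv,asvz,gipv,givx,glps,gpvx,ipsv,ipsz,ipvx,ipvz,isvz,lpsx] rk=15  ker:ginv,psvz
b_3=(17−15)−0=2

b_3=2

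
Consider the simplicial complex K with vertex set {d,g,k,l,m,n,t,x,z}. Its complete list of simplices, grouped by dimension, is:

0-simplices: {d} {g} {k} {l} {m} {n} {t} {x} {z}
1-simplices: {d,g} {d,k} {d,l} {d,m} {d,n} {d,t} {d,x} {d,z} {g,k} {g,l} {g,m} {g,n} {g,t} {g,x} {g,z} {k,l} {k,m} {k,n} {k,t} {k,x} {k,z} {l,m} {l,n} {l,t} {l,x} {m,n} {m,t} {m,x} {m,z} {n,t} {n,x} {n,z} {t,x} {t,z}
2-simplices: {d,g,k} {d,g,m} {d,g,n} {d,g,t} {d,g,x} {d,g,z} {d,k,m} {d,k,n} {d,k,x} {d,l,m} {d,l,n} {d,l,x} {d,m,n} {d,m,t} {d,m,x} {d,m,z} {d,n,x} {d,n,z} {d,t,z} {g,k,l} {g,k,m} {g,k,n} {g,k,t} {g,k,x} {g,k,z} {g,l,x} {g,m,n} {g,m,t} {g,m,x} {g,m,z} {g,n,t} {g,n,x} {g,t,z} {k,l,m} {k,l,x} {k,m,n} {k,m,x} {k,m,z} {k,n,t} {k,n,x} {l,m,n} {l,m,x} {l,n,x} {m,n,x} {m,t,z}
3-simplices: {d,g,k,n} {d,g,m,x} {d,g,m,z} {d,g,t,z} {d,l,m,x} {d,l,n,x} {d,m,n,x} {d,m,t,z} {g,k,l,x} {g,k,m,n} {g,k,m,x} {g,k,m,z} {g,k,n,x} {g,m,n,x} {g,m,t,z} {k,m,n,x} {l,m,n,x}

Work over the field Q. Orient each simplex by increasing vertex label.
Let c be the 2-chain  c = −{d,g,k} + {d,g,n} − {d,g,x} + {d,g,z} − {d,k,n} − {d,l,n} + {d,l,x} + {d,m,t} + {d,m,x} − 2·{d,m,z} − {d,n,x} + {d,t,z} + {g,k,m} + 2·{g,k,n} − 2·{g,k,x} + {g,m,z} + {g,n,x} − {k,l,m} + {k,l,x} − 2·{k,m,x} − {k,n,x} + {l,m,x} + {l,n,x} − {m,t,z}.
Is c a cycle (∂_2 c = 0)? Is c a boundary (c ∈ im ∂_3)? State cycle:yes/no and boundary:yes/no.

cycle:yes boundary:no

n_0=9 n_1=34 n_2=45 n_3=17  [Q]
∂1: piv[dg,dk,dl,dm,dn,dt,dx,dz] rk=8  ker:gk,gl,gm,gn,gt,gx,gz,kl,km,kn,kt,kx,kz,lm,ln,lt,lx,mn,mt,mx,mz,nt,nx,nz,tx,tz
∂2: piv[dgk,dgm,dgn,dgt,dgx,dgz,dkm,dkn,dkx,dlm,dln,dlx,dmn,dmt,dmx,dmz,dnx,dnz,dtz,gkl,gkt,gkz,glx,gnt] rk=24  ker:gkm,gkn,gkx,gmn,gmt,gmx,gmz,gnx,gtz,klm,klx,kmn,kmx,kmz,knt,knx,lmn,lmx,lnx,mnx,mtz
∂3: piv[dgkn,dgmx,dgmz,dgtz,dlmx,dlnx,dmnx,dmtz,gklx,gkmn,gkmx,gkmz,gknx,gmnx,gmtz,lmnx] rk=16  ker:kmnx
∂2c = 0
c vs im∂3: residual ≠ 0 ⇒ not boundary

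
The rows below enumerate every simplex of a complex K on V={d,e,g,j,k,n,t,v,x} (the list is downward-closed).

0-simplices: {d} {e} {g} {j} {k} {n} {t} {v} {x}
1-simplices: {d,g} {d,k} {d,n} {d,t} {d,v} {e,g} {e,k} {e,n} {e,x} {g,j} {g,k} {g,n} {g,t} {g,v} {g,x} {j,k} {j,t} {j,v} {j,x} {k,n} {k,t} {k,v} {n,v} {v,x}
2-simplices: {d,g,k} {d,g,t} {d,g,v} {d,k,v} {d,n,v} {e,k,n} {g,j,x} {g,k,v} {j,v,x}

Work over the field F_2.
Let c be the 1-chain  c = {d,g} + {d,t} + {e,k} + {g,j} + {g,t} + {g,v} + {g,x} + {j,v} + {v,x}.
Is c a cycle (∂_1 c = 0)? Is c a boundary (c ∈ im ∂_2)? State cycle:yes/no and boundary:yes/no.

n_0=9 n_1=24 n_2=9  [Z2]
∂1: piv[dg,dk,dn,dt,dv,eg,ex,gj] rk=8  ker:ek,en,gk,gn,gt,gv,gx,jk,jt,jv,jx,kn,kt,kv,nv,vx
∂2: piv[dgk,dgt,dgv,dkv,dnv,ekn,gjx,jvx] rk=8  ker:gkv
∂1c = {e} + {g} + {k} + {v}

cycle:no boundary:no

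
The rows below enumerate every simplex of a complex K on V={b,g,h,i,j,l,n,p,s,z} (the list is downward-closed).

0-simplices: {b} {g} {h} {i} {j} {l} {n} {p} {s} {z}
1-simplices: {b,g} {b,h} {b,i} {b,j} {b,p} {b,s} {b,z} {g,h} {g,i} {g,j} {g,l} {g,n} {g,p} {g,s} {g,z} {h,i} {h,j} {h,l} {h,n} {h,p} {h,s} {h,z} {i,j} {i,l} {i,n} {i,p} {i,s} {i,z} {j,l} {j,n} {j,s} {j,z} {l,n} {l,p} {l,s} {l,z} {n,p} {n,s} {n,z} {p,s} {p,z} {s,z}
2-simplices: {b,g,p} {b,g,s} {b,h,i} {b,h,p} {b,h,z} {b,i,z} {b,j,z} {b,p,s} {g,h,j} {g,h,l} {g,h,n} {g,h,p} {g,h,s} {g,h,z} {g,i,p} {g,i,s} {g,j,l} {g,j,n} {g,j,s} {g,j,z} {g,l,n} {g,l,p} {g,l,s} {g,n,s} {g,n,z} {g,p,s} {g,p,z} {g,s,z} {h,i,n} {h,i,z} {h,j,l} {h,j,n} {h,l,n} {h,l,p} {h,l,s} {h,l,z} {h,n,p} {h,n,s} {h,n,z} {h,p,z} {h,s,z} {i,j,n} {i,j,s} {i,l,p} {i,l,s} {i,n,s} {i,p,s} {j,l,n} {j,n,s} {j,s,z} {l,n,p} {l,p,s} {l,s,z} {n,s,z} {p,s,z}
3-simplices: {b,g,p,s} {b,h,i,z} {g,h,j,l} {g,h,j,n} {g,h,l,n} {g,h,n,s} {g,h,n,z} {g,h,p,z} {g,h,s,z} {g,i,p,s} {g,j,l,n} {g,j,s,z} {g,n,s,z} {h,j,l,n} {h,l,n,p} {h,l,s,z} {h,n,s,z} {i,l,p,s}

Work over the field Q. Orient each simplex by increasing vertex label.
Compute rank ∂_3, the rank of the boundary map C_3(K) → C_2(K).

n_0=10 n_1=42 n_2=55 n_3=18  [Q]
∂1: piv[bg,bh,bi,bj,bp,bs,bz,gl,gn] rk=9  ker:gh,gi,gj,gp,gs,gz,hi,hj,hl,hn,hp,hs,hz,ij,il,in,ip,is,iz,jl,jn,js,jz,ln,lp,ls,lz,np,ns,nz,ps,pz,sz
∂2: piv[bgp,bgs,bhi,bhp,bhz,biz,bjz,bps,ghj,ghl,ghn,ghp,ghs,ghz,gip,gis,gjl,gjn,gjs,gjz,gln,glp,gls,gns,gnz,gpz,gsz,hin,hlz,hnp,ijn,ijs,ilp] rk=33  ker:gps,hiz,hjl,hjn,hln,hlp,hls,hns,hnz,hpz,hsz,ils,ins,ips,jln,jns,jsz,lnp,lps,lsz,nsz,psz
∂3: piv[bgps,bhiz,ghjl,ghjn,ghln,ghns,ghnz,ghpz,ghsz,gips,gjln,gjsz,gnsz,hlnp,hlsz,ilps] rk=16  ker:hjln,hnsz
rk∂_3=16

rank∂_3=16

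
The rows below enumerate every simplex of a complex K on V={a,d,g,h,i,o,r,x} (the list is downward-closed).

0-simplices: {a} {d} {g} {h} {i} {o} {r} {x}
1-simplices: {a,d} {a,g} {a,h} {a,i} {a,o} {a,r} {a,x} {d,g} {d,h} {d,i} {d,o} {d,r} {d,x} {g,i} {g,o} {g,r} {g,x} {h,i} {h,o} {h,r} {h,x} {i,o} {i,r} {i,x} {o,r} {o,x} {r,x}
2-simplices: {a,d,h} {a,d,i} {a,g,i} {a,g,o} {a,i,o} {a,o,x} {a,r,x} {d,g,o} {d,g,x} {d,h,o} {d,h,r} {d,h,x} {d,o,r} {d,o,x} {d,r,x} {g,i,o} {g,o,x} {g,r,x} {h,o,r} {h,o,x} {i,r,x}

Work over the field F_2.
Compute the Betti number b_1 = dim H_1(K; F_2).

b_1=3

n_0=8 n_1=27 n_2=21  [Z2]
∂1: piv[ad,ag,ah,ai,ao,ar,ax] rk=7  ker:dg,dh,di,do,dr,dx,gi,go,gr,gx,hi,ho,hr,hx,io,ir,ix,or,ox,rx
∂2: piv[adh,adi,agi,ago,aio,aox,arx,dgo,dgx,dho,dhr,dhx,dor,dox,drx,grx,irx] rk=17  ker:gio,gox,hor,hox
b_1=(27−7)−17=3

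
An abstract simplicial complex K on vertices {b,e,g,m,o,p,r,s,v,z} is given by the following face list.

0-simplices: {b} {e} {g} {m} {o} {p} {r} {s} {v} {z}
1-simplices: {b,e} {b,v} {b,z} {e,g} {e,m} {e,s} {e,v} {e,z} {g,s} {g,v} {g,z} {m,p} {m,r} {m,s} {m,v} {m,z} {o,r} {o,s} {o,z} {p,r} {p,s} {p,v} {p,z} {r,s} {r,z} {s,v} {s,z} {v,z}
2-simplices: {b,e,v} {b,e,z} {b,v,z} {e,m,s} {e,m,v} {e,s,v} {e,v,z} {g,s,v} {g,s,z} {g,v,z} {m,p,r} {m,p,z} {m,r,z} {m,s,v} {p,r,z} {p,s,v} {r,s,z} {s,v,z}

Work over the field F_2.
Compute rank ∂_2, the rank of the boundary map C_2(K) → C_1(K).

n_0=10 n_1=28 n_2=18  [Z2]
∂1: piv[be,bv,bz,eg,em,es,mp,mr,or] rk=9  ker:ev,ez,gs,gv,gz,ms,mv,mz,os,oz,pr,ps,pv,pz,rs,rz,sv,sz,vz
∂2: piv[bev,bez,bvz,ems,emv,esv,gsv,gsz,gvz,mpr,mpz,mrz,psv,rsz] rk=14  ker:evz,msv,prz,svz
rk∂_2=14

rank∂_2=14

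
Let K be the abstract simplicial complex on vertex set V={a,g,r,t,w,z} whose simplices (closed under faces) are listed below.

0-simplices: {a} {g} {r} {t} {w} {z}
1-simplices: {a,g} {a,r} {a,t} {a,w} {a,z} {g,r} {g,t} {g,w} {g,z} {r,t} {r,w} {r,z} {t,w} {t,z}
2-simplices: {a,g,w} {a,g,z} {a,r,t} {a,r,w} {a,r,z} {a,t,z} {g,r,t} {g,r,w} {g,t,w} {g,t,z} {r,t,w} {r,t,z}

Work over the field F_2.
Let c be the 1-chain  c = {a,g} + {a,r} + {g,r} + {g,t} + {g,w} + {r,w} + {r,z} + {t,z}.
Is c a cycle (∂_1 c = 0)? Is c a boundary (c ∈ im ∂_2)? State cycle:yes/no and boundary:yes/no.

n_0=6 n_1=14 n_2=12  [Z2]
∂1: piv[ag,ar,at,aw,az] rk=5  ker:gr,gt,gw,gz,rt,rw,rz,tw,tz
∂2: piv[agw,agz,art,arw,arz,atz,grt,grw,gtw] rk=9  ker:gtz,rtw,rtz
∂1c = 0
c vs im∂2: reduces to 0 ⇒ boundary

cycle:yes boundary:yes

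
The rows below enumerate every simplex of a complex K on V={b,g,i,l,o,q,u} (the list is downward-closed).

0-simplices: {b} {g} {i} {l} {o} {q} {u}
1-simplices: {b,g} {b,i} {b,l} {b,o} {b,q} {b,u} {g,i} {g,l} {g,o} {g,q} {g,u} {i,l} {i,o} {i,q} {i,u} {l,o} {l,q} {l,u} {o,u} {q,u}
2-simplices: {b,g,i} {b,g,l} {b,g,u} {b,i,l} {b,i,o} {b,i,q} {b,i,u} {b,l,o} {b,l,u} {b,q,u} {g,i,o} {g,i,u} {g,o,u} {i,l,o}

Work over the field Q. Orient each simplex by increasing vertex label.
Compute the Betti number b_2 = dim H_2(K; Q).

n_0=7 n_1=20 n_2=14  [Q]
∂1: piv[bg,bi,bl,bo,bq,bu] rk=6  ker:gi,gl,go,gq,gu,il,io,iq,iu,lo,lq,lu,ou,qu
∂2: piv[bgi,bgl,bgu,bil,bio,biq,biu,blo,blu,bqu,gio,gou] rk=12  ker:giu,ilo
b_2=(14−12)−0=2

b_2=2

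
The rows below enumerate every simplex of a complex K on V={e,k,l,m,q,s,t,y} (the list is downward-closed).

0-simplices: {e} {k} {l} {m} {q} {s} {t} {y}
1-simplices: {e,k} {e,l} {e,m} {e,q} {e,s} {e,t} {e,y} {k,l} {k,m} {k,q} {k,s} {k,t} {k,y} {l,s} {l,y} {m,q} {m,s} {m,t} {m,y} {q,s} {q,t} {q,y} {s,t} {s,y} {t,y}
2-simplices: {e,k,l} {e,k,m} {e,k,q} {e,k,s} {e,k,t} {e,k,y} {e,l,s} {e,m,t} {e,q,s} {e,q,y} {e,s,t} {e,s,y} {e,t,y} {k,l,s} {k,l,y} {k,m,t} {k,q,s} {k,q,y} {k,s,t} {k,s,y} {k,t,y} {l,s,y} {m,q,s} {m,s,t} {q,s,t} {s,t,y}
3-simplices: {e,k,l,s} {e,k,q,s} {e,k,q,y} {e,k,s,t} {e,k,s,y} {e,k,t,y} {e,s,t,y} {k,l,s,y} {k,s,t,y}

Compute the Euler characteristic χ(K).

n_0=8 n_1=25 n_2=26 n_3=9
χ=+8−25+26−9=0

χ(K)=0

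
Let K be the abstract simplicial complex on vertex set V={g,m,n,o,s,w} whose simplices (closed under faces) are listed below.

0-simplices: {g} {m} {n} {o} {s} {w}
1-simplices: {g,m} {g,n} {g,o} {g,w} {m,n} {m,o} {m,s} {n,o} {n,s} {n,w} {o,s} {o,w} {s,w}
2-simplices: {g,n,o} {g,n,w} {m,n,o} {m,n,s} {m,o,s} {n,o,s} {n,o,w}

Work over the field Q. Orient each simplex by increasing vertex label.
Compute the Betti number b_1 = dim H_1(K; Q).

n_0=6 n_1=13 n_2=7  [Q]
∂1: piv[gm,gn,go,gw,ms] rk=5  ker:mn,mo,no,ns,nw,os,ow,sw
∂2: piv[gno,gnw,mno,mns,mos,now] rk=6  ker:nos
b_1=(13−5)−6=2

b_1=2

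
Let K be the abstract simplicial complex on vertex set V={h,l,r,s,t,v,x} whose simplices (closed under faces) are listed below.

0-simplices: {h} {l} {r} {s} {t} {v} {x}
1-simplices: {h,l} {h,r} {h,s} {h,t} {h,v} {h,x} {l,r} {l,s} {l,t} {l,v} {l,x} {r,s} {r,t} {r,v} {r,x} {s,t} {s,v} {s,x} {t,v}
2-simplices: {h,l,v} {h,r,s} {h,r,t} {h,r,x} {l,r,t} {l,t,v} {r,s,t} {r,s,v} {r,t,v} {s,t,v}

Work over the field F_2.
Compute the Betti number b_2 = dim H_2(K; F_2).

b_2=1

n_0=7 n_1=19 n_2=10  [Z2]
∂1: piv[hl,hr,hs,ht,hv,hx] rk=6  ker:lr,ls,lt,lv,lx,rs,rt,rv,rx,st,sv,sx,tv
∂2: piv[hlv,hrs,hrt,hrx,lrt,ltv,rst,rsv,rtv] rk=9  ker:stv
b_2=(10−9)−0=1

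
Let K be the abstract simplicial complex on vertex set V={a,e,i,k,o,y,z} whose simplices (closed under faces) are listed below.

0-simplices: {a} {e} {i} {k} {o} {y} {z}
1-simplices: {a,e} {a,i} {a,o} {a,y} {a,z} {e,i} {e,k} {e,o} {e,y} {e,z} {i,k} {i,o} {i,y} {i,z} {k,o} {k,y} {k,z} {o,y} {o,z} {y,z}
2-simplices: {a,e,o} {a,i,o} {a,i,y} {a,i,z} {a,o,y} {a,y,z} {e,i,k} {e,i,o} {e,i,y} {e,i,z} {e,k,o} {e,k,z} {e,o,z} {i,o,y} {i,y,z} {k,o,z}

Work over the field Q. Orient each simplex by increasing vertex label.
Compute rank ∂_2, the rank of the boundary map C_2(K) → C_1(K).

rank∂_2=13

n_0=7 n_1=20 n_2=16  [Q]
∂1: piv[ae,ai,ao,ay,az,ek] rk=6  ker:ei,eo,ey,ez,ik,io,iy,iz,ko,ky,kz,oy,oz,yz
∂2: piv[aeo,aio,aiy,aiz,aoy,ayz,eik,eio,eiy,eiz,eko,ekz,eoz] rk=13  ker:ioy,iyz,koz
rk∂_2=13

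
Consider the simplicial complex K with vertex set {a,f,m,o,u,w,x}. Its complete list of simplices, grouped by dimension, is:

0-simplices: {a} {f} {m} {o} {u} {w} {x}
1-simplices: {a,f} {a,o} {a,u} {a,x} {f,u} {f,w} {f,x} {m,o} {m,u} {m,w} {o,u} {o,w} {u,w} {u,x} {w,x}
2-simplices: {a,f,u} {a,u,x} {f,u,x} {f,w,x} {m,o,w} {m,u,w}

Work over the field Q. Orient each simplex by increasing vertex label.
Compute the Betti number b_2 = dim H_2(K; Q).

n_0=7 n_1=15 n_2=6  [Q]
∂1: piv[af,ao,au,ax,fw,mo] rk=6  ker:fu,fx,mu,mw,ou,ow,uw,ux,wx
∂2: piv[afu,aux,fux,fwx,mow,muw] rk=6
b_2=(6−6)−0=0

b_2=0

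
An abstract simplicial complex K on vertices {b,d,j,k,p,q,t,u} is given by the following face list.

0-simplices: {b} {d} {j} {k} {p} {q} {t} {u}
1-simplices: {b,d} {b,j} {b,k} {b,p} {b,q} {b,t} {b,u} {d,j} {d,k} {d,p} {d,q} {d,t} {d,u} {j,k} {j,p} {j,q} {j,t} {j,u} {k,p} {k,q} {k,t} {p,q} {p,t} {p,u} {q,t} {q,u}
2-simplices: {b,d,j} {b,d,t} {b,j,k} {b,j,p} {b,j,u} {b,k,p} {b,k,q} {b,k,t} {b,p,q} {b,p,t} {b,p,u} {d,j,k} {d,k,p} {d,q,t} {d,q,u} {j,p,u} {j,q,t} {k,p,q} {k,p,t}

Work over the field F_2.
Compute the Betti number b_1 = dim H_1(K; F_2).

b_1=3

n_0=8 n_1=26 n_2=19  [Z2]
∂1: piv[bd,bj,bk,bp,bq,bt,bu] rk=7  ker:dj,dk,dp,dq,dt,du,jk,jp,jq,jt,ju,kp,kq,kt,pq,pt,pu,qt,qu
∂2: piv[bdj,bdt,bjk,bjp,bju,bkp,bkq,bkt,bpq,bpt,bpu,djk,dkp,dqt,dqu,jqt] rk=16  ker:jpu,kpq,kpt
b_1=(26−7)−16=3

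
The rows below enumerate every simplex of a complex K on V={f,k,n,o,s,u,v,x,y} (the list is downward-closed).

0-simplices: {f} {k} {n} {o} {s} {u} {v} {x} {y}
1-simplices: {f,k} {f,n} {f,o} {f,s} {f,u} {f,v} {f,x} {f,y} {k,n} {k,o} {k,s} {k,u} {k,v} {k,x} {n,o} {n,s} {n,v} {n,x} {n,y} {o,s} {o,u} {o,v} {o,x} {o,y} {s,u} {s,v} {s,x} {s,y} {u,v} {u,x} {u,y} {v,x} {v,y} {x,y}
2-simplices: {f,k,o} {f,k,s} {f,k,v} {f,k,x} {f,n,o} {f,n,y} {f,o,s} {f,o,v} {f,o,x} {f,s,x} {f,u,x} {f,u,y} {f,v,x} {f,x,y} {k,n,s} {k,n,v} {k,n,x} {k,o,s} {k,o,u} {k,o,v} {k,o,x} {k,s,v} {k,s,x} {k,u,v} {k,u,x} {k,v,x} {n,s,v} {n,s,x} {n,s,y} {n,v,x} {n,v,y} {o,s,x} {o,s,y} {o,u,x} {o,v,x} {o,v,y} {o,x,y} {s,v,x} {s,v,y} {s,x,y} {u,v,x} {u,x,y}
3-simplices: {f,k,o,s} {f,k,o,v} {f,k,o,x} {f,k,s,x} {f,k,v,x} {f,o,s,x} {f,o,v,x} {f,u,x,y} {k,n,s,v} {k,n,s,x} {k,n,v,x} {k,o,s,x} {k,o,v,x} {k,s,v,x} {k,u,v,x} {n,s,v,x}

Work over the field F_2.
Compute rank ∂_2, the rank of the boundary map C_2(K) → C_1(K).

n_0=9 n_1=34 n_2=42 n_3=16  [Z2]
∂1: piv[fk,fn,fo,fs,fu,fv,fx,fy] rk=8  ker:kn,ko,ks,ku,kv,kx,no,ns,nv,nx,ny,os,ou,ov,ox,oy,su,sv,sx,sy,uv,ux,uy,vx,vy,xy
∂2: piv[fko,fks,fkv,fkx,fno,fny,fos,fov,fox,fsx,fux,fuy,fvx,fxy,kns,knv,knx,kou,ksv,kuv,kux,nsy,nvy,osy,oxy] rk=25  ker:kos,kov,kox,ksx,kvx,nsv,nsx,nvx,osx,oux,ovx,ovy,svx,svy,sxy,uvx,uxy
∂3: piv[fkos,fkov,fkox,fksx,fkvx,fosx,fovx,fuxy,knsv,knsx,knvx,ksvx,kuvx] rk=13  ker:kosx,kovx,nsvx
rk∂_2=25

rank∂_2=25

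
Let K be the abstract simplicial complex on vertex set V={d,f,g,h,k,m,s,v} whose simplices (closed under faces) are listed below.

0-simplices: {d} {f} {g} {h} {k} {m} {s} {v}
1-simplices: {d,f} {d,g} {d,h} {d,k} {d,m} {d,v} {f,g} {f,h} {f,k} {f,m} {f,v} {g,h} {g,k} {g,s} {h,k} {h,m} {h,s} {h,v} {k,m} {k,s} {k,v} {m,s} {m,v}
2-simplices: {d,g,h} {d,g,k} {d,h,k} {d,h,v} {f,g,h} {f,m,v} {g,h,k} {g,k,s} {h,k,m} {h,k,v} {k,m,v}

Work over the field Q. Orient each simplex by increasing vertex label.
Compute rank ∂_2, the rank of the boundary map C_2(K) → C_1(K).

rank∂_2=10

n_0=8 n_1=23 n_2=11  [Q]
∂1: piv[df,dg,dh,dk,dm,dv,gs] rk=7  ker:fg,fh,fk,fm,fv,gh,gk,hk,hm,hs,hv,km,ks,kv,ms,mv
∂2: piv[dgh,dgk,dhk,dhv,fgh,fmv,gks,hkm,hkv,kmv] rk=10  ker:ghk
rk∂_2=10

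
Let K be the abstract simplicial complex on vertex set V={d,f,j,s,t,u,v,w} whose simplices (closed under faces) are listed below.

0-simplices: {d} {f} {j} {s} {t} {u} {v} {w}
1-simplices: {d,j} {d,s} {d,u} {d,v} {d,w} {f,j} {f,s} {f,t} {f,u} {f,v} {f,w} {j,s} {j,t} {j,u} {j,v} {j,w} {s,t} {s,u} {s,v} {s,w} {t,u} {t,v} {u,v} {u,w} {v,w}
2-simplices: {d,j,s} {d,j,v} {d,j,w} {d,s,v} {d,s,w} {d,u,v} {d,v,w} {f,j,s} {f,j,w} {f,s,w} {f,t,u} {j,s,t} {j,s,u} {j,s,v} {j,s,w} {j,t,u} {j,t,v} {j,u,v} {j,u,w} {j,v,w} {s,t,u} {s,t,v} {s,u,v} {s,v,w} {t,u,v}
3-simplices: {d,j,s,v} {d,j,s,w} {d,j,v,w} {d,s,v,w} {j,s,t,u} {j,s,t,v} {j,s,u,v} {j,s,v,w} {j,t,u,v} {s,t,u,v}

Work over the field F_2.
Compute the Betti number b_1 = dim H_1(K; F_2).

n_0=8 n_1=25 n_2=25 n_3=10  [Z2]
∂1: piv[dj,ds,du,dv,dw,fj,ft] rk=7  ker:fs,fu,fv,fw,js,jt,ju,jv,jw,st,su,sv,sw,tu,tv,uv,uw,vw
∂2: piv[djs,djv,djw,dsv,dsw,duv,dvw,fjs,fjw,ftu,jst,jsu,jtu,jtv,juv,juw] rk=16  ker:fsw,jsv,jsw,jvw,stu,stv,suv,svw,tuv
∂3: piv[djsv,djsw,djvw,dsvw,jstu,jstv,jsuv,jtuv] rk=8  ker:jsvw,stuv
b_1=(25−7)−16=2

b_1=2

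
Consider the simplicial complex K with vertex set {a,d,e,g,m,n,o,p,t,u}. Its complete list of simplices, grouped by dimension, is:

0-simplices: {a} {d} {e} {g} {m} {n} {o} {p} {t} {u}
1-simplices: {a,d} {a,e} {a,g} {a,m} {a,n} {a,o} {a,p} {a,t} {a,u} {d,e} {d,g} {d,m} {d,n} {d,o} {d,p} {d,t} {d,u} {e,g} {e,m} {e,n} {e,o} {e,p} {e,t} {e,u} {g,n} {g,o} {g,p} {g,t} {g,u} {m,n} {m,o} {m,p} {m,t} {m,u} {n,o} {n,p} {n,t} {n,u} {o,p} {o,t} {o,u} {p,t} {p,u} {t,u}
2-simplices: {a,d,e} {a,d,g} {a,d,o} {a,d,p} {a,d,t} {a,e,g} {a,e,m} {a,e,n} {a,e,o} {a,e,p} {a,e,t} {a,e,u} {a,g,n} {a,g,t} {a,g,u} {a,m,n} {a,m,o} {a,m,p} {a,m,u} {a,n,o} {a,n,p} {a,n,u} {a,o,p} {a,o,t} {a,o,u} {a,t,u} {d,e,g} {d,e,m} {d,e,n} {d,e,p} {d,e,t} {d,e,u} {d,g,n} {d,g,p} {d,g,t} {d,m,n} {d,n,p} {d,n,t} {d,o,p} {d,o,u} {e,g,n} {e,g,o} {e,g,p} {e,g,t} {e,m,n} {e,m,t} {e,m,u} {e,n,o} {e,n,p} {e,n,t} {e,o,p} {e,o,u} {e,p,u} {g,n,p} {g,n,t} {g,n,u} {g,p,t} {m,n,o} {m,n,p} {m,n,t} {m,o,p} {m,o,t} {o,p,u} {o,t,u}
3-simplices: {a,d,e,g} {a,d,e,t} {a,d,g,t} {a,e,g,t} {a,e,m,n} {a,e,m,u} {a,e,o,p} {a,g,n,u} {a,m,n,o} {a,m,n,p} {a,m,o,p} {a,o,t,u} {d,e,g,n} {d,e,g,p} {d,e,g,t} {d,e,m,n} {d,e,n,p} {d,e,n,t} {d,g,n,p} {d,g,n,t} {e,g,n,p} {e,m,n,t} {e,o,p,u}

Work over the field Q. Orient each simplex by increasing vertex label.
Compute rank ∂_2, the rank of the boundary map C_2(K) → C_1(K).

rank∂_2=35

n_0=10 n_1=44 n_2=64 n_3=23  [Q]
∂1: piv[ad,ae,ag,am,an,ao,ap,at,au] rk=9  ker:de,dg,dm,dn,do,dp,dt,du,eg,em,en,eo,ep,et,eu,gn,go,gp,gt,gu,mn,mo,mp,mt,mu,no,np,nt,nu,op,ot,ou,pt,pu,tu
∂2: piv[ade,adg,ado,adp,adt,aeg,aem,aen,aeo,aep,aet,aeu,agn,agt,agu,amn,amo,amp,amu,ano,anp,anu,aop,aot,aou,atu,dem,den,deu,dgp,dnt,ego,emt,epu,gpt] rk=35  ker:deg,dep,det,dgn,dgt,dmn,dnp,dop,dou,egn,egp,egt,emn,emu,eno,enp,ent,eop,eou,gnp,gnt,gnu,mno,mnp,mnt,mop,mot,opu,otu
∂3: piv[adeg,adet,adgt,aegt,aemn,aemu,aeop,agnu,amno,amnp,amop,aotu,degn,degp,demn,denp,dent,dgnp,dgnt,emnt,eopu] rk=21  ker:degt,egnp
rk∂_2=35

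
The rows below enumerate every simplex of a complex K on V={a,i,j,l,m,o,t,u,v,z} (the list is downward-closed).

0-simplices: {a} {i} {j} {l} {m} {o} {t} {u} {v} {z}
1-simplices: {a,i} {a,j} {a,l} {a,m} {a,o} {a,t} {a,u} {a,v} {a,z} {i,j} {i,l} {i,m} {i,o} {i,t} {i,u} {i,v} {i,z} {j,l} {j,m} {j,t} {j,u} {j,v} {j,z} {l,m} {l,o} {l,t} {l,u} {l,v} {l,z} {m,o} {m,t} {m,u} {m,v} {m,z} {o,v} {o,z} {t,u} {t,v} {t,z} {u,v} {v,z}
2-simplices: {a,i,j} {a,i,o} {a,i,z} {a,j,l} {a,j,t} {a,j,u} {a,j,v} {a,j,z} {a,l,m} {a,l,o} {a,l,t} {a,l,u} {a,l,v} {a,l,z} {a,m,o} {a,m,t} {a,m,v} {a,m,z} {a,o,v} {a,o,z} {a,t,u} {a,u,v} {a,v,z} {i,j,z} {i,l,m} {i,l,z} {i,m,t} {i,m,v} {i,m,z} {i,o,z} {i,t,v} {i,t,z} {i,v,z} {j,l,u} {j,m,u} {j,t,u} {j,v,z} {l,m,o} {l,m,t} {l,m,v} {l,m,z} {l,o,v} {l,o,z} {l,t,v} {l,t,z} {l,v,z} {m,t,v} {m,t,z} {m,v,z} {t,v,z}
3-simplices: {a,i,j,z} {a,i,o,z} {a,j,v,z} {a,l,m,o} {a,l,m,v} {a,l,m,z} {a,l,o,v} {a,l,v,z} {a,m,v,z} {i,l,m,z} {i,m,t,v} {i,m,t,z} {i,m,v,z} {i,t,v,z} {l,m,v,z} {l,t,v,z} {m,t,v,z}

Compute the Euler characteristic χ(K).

n_0=10 n_1=41 n_2=50 n_3=17
χ=+10−41+50−17=2

χ(K)=2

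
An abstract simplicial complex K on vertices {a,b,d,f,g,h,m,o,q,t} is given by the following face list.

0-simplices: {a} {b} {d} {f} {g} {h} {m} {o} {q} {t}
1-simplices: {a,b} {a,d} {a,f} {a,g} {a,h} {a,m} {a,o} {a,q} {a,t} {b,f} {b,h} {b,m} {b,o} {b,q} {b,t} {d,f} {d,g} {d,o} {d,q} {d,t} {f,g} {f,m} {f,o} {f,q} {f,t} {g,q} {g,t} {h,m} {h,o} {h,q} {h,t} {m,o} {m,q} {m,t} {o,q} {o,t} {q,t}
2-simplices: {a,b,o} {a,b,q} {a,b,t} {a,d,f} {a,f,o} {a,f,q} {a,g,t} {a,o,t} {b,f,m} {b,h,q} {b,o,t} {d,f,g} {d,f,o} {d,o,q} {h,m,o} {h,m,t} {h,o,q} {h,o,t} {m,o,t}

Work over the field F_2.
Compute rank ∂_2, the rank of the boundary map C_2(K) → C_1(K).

rank∂_2=17

n_0=10 n_1=37 n_2=19  [Z2]
∂1: piv[ab,ad,af,ag,ah,am,ao,aq,at] rk=9  ker:bf,bh,bm,bo,bq,bt,df,dg,do,dq,dt,fg,fm,fo,fq,ft,gq,gt,hm,ho,hq,ht,mo,mq,mt,oq,ot,qt
∂2: piv[abo,abq,abt,adf,afo,afq,agt,aot,bfm,bhq,dfg,dfo,doq,hmo,hmt,hoq,hot] rk=17  ker:bot,mot
rk∂_2=17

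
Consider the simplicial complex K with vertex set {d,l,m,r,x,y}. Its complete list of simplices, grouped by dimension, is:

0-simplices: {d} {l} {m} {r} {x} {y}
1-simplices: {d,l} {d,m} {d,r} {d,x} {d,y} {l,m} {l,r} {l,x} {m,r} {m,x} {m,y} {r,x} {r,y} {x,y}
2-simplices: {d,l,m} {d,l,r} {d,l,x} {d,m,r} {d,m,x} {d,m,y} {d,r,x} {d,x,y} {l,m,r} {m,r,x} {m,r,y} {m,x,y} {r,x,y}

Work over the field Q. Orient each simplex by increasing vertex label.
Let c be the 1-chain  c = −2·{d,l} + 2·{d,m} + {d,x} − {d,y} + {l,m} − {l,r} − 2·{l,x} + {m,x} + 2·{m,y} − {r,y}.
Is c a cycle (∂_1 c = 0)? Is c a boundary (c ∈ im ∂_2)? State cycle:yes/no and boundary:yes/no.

cycle:yes boundary:yes

n_0=6 n_1=14 n_2=13  [Q]
∂1: piv[dl,dm,dr,dx,dy] rk=5  ker:lm,lr,lx,mr,mx,my,rx,ry,xy
∂2: piv[dlm,dlr,dlx,dmr,dmx,dmy,drx,dxy,mry] rk=9  ker:lmr,mrx,mxy,rxy
∂1c = 0
c vs im∂2: reduces to 0 ⇒ boundary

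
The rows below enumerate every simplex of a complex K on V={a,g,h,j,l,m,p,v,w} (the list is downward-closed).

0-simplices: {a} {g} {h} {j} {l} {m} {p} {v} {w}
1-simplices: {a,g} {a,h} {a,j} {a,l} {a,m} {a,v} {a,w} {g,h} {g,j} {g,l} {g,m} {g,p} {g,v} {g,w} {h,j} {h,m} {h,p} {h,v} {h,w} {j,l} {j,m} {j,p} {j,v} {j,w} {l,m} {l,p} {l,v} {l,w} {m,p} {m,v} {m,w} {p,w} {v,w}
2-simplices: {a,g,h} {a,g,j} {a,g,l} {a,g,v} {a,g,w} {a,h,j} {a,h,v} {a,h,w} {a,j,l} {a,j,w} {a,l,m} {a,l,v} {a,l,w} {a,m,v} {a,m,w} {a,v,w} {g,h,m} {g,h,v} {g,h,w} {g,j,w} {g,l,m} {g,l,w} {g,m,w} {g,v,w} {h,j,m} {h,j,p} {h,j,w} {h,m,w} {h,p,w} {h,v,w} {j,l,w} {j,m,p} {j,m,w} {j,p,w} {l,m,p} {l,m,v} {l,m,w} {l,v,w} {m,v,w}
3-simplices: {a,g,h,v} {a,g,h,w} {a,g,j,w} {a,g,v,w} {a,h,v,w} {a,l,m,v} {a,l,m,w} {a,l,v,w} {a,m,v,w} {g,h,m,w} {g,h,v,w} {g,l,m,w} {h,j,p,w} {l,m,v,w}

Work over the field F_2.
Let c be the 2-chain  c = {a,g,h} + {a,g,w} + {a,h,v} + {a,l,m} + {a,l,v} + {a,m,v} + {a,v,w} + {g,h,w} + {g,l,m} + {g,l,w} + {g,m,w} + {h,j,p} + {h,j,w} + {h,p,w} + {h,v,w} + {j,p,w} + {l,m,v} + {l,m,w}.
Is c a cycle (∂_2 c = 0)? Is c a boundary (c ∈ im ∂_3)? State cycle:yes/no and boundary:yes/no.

n_0=9 n_1=33 n_2=39 n_3=14  [Z2]
∂1: piv[ag,ah,aj,al,am,av,aw,gp] rk=8  ker:gh,gj,gl,gm,gv,gw,hj,hm,hp,hv,hw,jl,jm,jp,jv,jw,lm,lp,lv,lw,mp,mv,mw,pw,vw
∂2: piv[agh,agj,agl,agv,agw,ahj,ahv,ahw,ajl,ajw,alm,alv,alw,amv,amw,avw,ghm,glm,hjm,hjp,hpw,jmp,lmp] rk=23  ker:ghv,ghw,gjw,glw,gmw,gvw,hjw,hmw,hvw,jlw,jmw,jpw,lmv,lmw,lvw,mvw
∂3: piv[aghv,aghw,agjw,agvw,ahvw,almv,almw,alvw,amvw,ghmw,glmw,hjpw] rk=12  ker:ghvw,lmvw
∂2c = 0
c vs im∂3: reduces to 0 ⇒ boundary

cycle:yes boundary:yes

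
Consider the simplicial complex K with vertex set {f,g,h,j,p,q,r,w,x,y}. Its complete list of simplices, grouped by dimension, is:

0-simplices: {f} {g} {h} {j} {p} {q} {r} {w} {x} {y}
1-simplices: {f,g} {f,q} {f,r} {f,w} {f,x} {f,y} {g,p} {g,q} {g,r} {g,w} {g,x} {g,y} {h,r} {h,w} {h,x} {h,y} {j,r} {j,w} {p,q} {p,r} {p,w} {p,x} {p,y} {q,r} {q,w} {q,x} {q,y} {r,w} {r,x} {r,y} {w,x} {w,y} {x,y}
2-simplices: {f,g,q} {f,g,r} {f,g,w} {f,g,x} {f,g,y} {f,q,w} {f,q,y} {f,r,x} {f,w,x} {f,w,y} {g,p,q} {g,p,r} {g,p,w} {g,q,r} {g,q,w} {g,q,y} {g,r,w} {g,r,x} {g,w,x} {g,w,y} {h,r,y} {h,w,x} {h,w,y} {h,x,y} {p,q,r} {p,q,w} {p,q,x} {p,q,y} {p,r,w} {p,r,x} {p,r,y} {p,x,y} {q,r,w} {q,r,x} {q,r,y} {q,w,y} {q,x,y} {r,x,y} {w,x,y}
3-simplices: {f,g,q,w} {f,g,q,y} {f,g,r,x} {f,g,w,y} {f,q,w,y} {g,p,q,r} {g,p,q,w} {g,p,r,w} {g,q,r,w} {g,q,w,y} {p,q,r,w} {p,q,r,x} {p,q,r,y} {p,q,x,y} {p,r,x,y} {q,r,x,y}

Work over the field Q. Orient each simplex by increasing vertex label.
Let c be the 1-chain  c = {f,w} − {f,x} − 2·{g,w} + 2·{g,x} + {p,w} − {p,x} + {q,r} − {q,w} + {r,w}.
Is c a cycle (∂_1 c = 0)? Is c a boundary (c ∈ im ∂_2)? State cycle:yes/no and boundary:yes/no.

n_0=10 n_1=33 n_2=39 n_3=16  [Q]
∂1: piv[fg,fq,fr,fw,fx,fy,gp,hr,jr] rk=9  ker:gq,gr,gw,gx,gy,hw,hx,hy,jw,pq,pr,pw,px,py,qr,qw,qx,qy,rw,rx,ry,wx,wy,xy
∂2: piv[fgq,fgr,fgw,fgx,fgy,fqw,fqy,frx,fwx,fwy,gpq,gpr,gpw,gqr,grw,hry,hwx,hwy,hxy,pqx,pqy,prx,pry] rk=23  ker:gqw,gqy,grx,gwx,gwy,pqr,pqw,prw,pxy,qrw,qrx,qry,qwy,qxy,rxy,wxy
∂3: piv[fgqw,fgqy,fgrx,fgwy,fqwy,gpqr,gpqw,gprw,gqrw,pqrx,pqry,pqxy,prxy] rk=13  ker:gqwy,pqrw,qrxy
∂1c = 0
c vs im∂2: reduces to 0 ⇒ boundary

cycle:yes boundary:yes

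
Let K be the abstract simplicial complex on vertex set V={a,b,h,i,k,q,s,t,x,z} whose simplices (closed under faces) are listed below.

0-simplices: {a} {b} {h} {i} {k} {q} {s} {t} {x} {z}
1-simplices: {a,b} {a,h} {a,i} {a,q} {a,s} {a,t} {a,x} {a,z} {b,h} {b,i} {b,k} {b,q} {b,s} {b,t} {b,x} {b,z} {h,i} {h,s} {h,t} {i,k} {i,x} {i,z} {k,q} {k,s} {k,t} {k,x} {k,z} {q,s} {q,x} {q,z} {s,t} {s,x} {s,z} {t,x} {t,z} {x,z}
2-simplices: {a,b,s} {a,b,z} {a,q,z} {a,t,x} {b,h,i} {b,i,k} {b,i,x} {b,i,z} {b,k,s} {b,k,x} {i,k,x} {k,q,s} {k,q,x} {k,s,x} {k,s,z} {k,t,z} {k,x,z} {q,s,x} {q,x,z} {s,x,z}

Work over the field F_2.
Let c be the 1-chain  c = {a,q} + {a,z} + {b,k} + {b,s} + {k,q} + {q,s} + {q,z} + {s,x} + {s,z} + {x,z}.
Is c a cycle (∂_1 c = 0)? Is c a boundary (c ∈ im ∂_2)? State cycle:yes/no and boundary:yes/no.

n_0=10 n_1=36 n_2=20  [Z2]
∂1: piv[ab,ah,ai,aq,as,at,ax,az,bk] rk=9  ker:bh,bi,bq,bs,bt,bx,bz,hi,hs,ht,ik,ix,iz,kq,ks,kt,kx,kz,qs,qx,qz,st,sx,sz,tx,tz,xz
∂2: piv[abs,abz,aqz,atx,bhi,bik,bix,biz,bks,bkx,kqs,kqx,ksx,ksz,ktz,kxz,qxz] rk=17  ker:ikx,qsx,sxz
∂1c = 0
c vs im∂2: reduces to 0 ⇒ boundary

cycle:yes boundary:yes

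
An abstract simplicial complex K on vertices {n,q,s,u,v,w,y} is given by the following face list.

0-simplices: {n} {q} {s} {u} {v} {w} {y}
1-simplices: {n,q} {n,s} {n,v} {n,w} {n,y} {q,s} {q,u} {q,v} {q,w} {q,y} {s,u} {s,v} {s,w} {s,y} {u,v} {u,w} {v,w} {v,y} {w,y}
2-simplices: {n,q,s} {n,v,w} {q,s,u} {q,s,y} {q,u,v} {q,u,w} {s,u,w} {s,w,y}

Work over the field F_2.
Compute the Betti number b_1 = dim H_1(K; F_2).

b_1=5

n_0=7 n_1=19 n_2=8  [Z2]
∂1: piv[nq,ns,nv,nw,ny,qu] rk=6  ker:qs,qv,qw,qy,su,sv,sw,sy,uv,uw,vw,vy,wy
∂2: piv[nqs,nvw,qsu,qsy,quv,quw,suw,swy] rk=8
b_1=(19−6)−8=5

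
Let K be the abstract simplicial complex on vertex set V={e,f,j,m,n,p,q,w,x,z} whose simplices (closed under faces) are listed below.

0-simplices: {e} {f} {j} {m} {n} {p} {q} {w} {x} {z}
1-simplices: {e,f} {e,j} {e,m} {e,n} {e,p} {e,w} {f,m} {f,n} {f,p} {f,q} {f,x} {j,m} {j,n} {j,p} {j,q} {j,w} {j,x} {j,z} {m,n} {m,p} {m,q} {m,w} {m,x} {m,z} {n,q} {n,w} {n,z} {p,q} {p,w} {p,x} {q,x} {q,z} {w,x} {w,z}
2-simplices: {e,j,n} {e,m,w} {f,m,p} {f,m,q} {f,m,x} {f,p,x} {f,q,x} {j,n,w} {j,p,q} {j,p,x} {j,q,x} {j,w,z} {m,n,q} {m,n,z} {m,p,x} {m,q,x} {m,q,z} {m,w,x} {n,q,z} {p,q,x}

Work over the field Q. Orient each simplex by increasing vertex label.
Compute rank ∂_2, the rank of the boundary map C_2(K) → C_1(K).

n_0=10 n_1=34 n_2=20  [Q]
∂1: piv[ef,ej,em,en,ep,ew,fq,fx,jz] rk=9  ker:fm,fn,fp,jm,jn,jp,jq,jw,jx,mn,mp,mq,mw,mx,mz,nq,nw,nz,pq,pw,px,qx,qz,wx,wz
∂2: piv[ejn,emw,fmp,fmq,fmx,fpx,fqx,jnw,jpq,jpx,jqx,jwz,mnq,mnz,mqz,mwx] rk=16  ker:mpx,mqx,nqz,pqx
rk∂_2=16

rank∂_2=16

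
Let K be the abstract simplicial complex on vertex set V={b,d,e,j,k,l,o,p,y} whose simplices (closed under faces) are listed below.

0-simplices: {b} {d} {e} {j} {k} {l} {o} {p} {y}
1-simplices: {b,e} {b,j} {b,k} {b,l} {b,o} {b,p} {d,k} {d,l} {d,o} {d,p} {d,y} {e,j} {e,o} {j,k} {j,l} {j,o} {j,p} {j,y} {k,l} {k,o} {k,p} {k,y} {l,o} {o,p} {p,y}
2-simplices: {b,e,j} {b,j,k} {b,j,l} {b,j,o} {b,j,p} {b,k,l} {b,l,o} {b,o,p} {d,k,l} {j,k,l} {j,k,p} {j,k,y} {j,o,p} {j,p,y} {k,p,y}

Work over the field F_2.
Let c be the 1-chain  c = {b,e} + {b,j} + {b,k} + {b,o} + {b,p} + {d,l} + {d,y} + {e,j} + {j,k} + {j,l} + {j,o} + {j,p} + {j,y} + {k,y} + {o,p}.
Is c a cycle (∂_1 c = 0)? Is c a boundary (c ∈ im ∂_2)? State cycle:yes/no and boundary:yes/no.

cycle:no boundary:no

n_0=9 n_1=25 n_2=15  [Z2]
∂1: piv[be,bj,bk,bl,bo,bp,dk,dy] rk=8  ker:dl,do,dp,ej,eo,jk,jl,jo,jp,jy,kl,ko,kp,ky,lo,op,py
∂2: piv[bej,bjk,bjl,bjo,bjp,bkl,blo,bop,dkl,jkp,jky,jpy] rk=12  ker:jkl,jop,kpy
∂1c = {b} + {j} + {k} + {o} + {p} + {y}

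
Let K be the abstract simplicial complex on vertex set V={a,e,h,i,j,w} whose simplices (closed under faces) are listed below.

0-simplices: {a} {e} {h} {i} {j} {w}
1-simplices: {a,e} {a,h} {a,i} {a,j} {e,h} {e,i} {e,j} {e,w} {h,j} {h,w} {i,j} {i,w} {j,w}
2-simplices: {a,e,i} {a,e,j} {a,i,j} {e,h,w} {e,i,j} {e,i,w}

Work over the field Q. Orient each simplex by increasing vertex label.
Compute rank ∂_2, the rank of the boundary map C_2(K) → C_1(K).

n_0=6 n_1=13 n_2=6  [Q]
∂1: piv[ae,ah,ai,aj,ew] rk=5  ker:eh,ei,ej,hj,hw,ij,iw,jw
∂2: piv[aei,aej,aij,ehw,eiw] rk=5  ker:eij
rk∂_2=5

rank∂_2=5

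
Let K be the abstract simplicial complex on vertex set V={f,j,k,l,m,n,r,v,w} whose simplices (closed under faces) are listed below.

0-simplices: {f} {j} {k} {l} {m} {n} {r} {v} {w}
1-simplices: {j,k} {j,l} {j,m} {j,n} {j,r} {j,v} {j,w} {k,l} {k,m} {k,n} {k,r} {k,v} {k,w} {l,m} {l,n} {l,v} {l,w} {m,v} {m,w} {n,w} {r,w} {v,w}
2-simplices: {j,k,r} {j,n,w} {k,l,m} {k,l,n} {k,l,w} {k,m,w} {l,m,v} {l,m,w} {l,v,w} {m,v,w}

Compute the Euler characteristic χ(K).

n_0=9 n_1=22 n_2=10
χ=+9−22+10=-3

χ(K)=-3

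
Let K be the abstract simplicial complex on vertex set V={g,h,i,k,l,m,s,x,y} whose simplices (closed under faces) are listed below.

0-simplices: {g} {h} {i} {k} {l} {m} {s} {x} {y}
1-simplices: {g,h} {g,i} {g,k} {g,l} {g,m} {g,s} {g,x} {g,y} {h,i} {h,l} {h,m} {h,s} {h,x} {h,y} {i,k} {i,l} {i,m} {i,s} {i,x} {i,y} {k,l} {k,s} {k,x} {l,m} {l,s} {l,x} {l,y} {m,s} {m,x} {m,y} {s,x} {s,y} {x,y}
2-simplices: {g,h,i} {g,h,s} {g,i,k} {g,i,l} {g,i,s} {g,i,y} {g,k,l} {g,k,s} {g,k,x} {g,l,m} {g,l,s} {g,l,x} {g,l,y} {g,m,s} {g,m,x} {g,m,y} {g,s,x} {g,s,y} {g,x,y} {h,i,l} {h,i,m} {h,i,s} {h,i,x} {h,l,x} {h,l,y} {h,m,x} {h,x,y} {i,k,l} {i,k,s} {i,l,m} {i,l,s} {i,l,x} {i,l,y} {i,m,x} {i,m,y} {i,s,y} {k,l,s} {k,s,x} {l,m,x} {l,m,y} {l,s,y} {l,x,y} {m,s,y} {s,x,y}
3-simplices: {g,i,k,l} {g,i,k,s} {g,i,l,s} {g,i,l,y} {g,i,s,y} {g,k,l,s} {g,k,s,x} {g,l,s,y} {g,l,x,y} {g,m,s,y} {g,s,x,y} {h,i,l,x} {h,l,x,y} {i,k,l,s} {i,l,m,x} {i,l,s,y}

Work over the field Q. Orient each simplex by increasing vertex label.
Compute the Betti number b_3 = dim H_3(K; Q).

n_0=9 n_1=33 n_2=44 n_3=16  [Q]
∂1: piv[gh,gi,gk,gl,gm,gs,gx,gy] rk=8  ker:hi,hl,hm,hs,hx,hy,ik,il,im,is,ix,iy,kl,ks,kx,lm,ls,lx,ly,ms,mx,my,sx,sy,xy
∂2: piv[ghi,ghs,gik,gil,gis,giy,gkl,gks,gkx,glm,gls,glx,gly,gms,gmx,gmy,gsx,gsy,gxy,hil,him,hix,hlx,hly,hmx] rk=25  ker:his,hxy,ikl,iks,ilm,ils,ilx,ily,imx,imy,isy,kls,ksx,lmx,lmy,lsy,lxy,msy,sxy
∂3: piv[gikl,giks,gils,gily,gisy,gkls,gksx,glsy,glxy,gmsy,gsxy,hilx,hlxy,ilmx] rk=14  ker:ikls,ilsy
b_3=(16−14)−0=2

b_3=2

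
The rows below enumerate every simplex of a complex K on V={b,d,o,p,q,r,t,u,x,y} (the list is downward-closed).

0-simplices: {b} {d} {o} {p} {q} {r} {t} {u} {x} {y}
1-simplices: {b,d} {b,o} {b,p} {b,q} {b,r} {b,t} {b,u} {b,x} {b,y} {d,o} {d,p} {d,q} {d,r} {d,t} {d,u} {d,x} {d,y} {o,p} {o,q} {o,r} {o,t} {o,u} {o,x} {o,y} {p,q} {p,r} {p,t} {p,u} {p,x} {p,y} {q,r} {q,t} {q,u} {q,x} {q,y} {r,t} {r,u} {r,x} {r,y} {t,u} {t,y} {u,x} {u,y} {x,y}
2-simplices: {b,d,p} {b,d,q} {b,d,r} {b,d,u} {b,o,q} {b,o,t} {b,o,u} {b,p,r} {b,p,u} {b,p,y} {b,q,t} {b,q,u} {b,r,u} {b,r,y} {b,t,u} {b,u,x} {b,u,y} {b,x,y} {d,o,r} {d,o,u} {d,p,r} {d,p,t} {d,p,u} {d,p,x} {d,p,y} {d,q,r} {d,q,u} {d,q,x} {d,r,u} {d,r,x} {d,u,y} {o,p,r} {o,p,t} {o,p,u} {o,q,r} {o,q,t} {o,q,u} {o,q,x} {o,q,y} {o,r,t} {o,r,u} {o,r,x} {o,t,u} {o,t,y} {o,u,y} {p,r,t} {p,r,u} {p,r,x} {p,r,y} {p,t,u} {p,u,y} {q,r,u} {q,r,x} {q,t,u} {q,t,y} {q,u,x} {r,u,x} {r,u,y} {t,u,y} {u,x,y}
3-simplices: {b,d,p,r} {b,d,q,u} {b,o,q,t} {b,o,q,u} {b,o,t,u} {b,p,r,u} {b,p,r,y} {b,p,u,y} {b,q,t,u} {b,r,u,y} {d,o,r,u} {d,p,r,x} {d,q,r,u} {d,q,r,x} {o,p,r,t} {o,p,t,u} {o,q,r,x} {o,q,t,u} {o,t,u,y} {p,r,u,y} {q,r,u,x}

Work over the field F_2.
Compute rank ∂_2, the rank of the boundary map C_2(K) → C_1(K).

n_0=10 n_1=44 n_2=60 n_3=21  [Z2]
∂1: piv[bd,bo,bp,bq,br,bt,bu,bx,by] rk=9  ker:do,dp,dq,dr,dt,du,dx,dy,op,oq,or,ot,ou,ox,oy,pq,pr,pt,pu,px,py,qr,qt,qu,qx,qy,rt,ru,rx,ry,tu,ty,ux,uy,xy
∂2: piv[bdp,bdq,bdr,bdu,boq,bot,bou,bpr,bpu,bpy,bqt,bqu,bru,bry,btu,bux,buy,bxy,dor,dou,dpt,dpx,dpy,dqr,dqx,drx,opr,opt,oqx,oqy,ort,oty,ouy,qux] rk=34  ker:dpr,dpu,dqu,dru,duy,opu,oqr,oqt,oqu,oru,orx,otu,prt,pru,prx,pry,ptu,puy,qru,qrx,qtu,qty,rux,ruy,tuy,uxy
∂3: piv[bdpr,bdqu,boqt,boqu,botu,bpru,bpry,bpuy,bqtu,bruy,doru,dprx,dqru,dqrx,oprt,optu,oqrx,otuy,qrux] rk=19  ker:oqtu,pruy
rk∂_2=34

rank∂_2=34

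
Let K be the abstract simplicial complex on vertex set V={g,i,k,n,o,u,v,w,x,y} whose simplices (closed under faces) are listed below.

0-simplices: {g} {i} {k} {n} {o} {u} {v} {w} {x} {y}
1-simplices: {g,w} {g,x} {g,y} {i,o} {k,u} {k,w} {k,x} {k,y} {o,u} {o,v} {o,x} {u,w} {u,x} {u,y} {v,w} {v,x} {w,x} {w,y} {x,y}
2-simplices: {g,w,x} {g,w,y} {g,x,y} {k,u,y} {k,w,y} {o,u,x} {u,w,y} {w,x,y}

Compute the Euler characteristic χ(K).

n_0=10 n_1=19 n_2=8
χ=+10−19+8=-1

χ(K)=-1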